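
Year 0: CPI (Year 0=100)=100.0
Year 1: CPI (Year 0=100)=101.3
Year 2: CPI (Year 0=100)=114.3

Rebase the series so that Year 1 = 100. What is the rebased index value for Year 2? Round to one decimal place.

Rebased(Year 2) = 114.3 / 101.3 × 100 = 112.8332

112.8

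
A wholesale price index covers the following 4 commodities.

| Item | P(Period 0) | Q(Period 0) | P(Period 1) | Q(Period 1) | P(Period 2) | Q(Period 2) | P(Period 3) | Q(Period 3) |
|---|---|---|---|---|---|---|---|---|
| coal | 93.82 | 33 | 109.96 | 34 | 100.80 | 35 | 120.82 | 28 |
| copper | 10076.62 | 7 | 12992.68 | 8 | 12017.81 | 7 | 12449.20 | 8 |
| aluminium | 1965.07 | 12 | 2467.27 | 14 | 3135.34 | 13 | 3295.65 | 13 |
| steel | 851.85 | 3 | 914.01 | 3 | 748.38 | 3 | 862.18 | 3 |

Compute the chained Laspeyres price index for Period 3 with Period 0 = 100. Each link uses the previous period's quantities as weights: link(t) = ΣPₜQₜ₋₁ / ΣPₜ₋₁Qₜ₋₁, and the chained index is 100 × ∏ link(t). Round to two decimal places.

133.89

Link Period 0→Period 1:
ΣP(Period 1)Q(Period 0) = 109.96×33 + 12992.68×7 + 2467.27×12 + 914.01×3 = 3628.68 + 90948.76 + 29607.24 + 2742.03 = 126926.71
ΣP(Period 0)Q(Period 0) = 93.82×33 + 10076.62×7 + 1965.07×12 + 851.85×3 = 3096.06 + 70536.34 + 23580.84 + 2555.55 = 99768.79
link = 126926.71/99768.79 = 1.272209
Link Period 1→Period 2:
ΣP(Period 2)Q(Period 1) = 100.80×34 + 12017.81×8 + 3135.34×14 + 748.38×3 = 3427.2 + 96142.48 + 43894.76 + 2245.14 = 145709.58
ΣP(Period 1)Q(Period 1) = 109.96×34 + 12992.68×8 + 2467.27×14 + 914.01×3 = 3738.64 + 103941.44 + 34541.78 + 2742.03 = 144963.89
link = 145709.58/144963.89 = 1.005144
Link Period 2→Period 3:
ΣP(Period 3)Q(Period 2) = 120.82×35 + 12449.20×7 + 3295.65×13 + 862.18×3 = 4228.7 + 87144.4 + 42843.45 + 2586.54 = 136803.09
ΣP(Period 2)Q(Period 2) = 100.80×35 + 12017.81×7 + 3135.34×13 + 748.38×3 = 3528 + 84124.67 + 40759.42 + 2245.14 = 130657.23
link = 136803.09/130657.23 = 1.047038
Chained index = 100 × 1.272209 × 1.005144 × 1.047038 = 133.8903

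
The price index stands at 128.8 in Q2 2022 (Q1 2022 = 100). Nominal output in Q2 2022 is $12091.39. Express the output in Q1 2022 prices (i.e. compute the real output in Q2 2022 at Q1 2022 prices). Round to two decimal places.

9387.73

Real = Nominal ÷ (Index/100) = 12091.39 ÷ (128.8/100)
     = 12091.39 ÷ 1.288 = 9387.7252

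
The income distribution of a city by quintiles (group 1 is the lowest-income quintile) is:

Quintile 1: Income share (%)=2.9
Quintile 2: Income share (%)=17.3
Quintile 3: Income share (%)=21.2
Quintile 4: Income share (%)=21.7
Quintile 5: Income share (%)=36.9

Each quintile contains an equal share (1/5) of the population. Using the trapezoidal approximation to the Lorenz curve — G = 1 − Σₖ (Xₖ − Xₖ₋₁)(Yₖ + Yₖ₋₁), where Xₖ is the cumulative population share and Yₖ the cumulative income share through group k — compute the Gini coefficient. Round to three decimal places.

0.290

Cumulative income shares Yₖ: 0.0290, 0.2020, 0.4140, 0.6310, 1.0000
Σ (Xₖ−Xₖ₋₁)(Yₖ+Yₖ₋₁) = (1/5)(0.0290+0.0000) + (1/5)(0.2020+0.0290) + (1/5)(0.4140+0.2020) + (1/5)(0.6310+0.4140) + (1/5)(1.0000+0.6310)
  = 0.0058 + 0.0462 + 0.1232 + 0.2090 + 0.3262 = 0.7104
G = 1 − 0.7104 = 0.2896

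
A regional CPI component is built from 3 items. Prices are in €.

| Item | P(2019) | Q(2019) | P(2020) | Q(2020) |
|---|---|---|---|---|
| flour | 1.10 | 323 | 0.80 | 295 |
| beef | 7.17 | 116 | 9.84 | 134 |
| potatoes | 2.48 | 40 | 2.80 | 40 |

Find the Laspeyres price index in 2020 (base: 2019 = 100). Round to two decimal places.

117.54

Laspeyres price index uses base-period quantities as weights.
ΣP(2020)·Q(2019) = 0.80×323 + 9.84×116 + 2.80×40 = 258.4 + 1141.44 + 112 = 1511.84
ΣP(2019)·Q(2019) = 1.10×323 + 7.17×116 + 2.48×40 = 355.3 + 831.72 + 99.2 = 1286.22
Index = 1511.84 / 1286.22 × 100 = 117.5413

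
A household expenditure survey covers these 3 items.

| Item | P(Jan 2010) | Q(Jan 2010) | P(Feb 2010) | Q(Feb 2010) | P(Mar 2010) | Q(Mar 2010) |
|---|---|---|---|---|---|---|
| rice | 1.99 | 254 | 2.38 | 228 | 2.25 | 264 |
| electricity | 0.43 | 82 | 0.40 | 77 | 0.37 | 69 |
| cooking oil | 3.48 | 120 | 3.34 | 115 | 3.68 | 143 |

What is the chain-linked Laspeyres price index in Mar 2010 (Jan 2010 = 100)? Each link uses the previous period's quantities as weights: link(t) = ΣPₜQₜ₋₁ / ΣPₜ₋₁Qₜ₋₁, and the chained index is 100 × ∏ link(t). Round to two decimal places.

Link Jan 2010→Feb 2010:
ΣP(Feb 2010)Q(Jan 2010) = 2.38×254 + 0.40×82 + 3.34×120 = 604.52 + 32.8 + 400.8 = 1038.12
ΣP(Jan 2010)Q(Jan 2010) = 1.99×254 + 0.43×82 + 3.48×120 = 505.46 + 35.26 + 417.6 = 958.32
link = 1038.12/958.32 = 1.083271
Link Feb 2010→Mar 2010:
ΣP(Mar 2010)Q(Feb 2010) = 2.25×228 + 0.37×77 + 3.68×115 = 513 + 28.49 + 423.2 = 964.69
ΣP(Feb 2010)Q(Feb 2010) = 2.38×228 + 0.40×77 + 3.34×115 = 542.64 + 30.8 + 384.1 = 957.54
link = 964.69/957.54 = 1.007467
Chained index = 100 × 1.083271 × 1.007467 = 109.1360

109.14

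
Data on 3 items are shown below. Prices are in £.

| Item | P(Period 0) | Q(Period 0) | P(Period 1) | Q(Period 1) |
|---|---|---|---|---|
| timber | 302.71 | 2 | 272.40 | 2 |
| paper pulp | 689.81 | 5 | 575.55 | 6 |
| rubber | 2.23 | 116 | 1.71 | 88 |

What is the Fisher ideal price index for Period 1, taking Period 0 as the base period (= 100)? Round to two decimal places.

Laspeyres component (base-period weights):
ΣP(Period 1)Q(Period 0) = 272.40×2 + 575.55×5 + 1.71×116 = 544.8 + 2877.75 + 198.36 = 3620.91
ΣP(Period 0)Q(Period 0) = 302.71×2 + 689.81×5 + 2.23×116 = 605.42 + 3449.05 + 258.68 = 4313.15
L = 3620.91 / 4313.15 × 100 = 83.9505
Paasche component (current-period weights):
ΣP(Period 1)Q(Period 1) = 272.40×2 + 575.55×6 + 1.71×88 = 544.8 + 3453.3 + 150.48 = 4148.58
ΣP(Period 0)Q(Period 1) = 302.71×2 + 689.81×6 + 2.23×88 = 605.42 + 4138.86 + 196.24 = 4940.52
P = 4148.58 / 4940.52 × 100 = 83.9705
Fisher = √(L × P) = √(83.9505 × 83.9705) = 83.9605

83.96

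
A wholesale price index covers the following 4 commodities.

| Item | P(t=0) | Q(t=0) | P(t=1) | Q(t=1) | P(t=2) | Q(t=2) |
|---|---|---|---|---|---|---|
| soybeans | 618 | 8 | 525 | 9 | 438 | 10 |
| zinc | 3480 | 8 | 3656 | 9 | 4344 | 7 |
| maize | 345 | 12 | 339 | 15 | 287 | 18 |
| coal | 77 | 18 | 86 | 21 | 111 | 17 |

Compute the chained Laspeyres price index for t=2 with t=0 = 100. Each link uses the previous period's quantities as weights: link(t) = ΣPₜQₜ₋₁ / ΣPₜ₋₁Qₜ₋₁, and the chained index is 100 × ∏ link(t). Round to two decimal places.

Link t=0→t=1:
ΣP(t=1)Q(t=0) = 525×8 + 3656×8 + 339×12 + 86×18 = 4200 + 29248 + 4068 + 1548 = 39064
ΣP(t=0)Q(t=0) = 618×8 + 3480×8 + 345×12 + 77×18 = 4944 + 27840 + 4140 + 1386 = 38310
link = 39064/38310 = 1.019682
Link t=1→t=2:
ΣP(t=2)Q(t=1) = 438×9 + 4344×9 + 287×15 + 111×21 = 3942 + 39096 + 4305 + 2331 = 49674
ΣP(t=1)Q(t=1) = 525×9 + 3656×9 + 339×15 + 86×21 = 4725 + 32904 + 5085 + 1806 = 44520
link = 49674/44520 = 1.115768
Chained index = 100 × 1.019682 × 1.115768 = 113.7728

113.77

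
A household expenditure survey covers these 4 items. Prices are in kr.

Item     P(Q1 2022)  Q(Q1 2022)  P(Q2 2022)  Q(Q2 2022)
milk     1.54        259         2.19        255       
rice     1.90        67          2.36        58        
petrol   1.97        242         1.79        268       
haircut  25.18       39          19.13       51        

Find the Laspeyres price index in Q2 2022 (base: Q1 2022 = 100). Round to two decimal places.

95.95

Laspeyres price index uses base-period quantities as weights.
ΣP(Q2 2022)·Q(Q1 2022) = 2.19×259 + 2.36×67 + 1.79×242 + 19.13×39 = 567.21 + 158.12 + 433.18 + 746.07 = 1904.58
ΣP(Q1 2022)·Q(Q1 2022) = 1.54×259 + 1.90×67 + 1.97×242 + 25.18×39 = 398.86 + 127.3 + 476.74 + 982.02 = 1984.92
Index = 1904.58 / 1984.92 × 100 = 95.9525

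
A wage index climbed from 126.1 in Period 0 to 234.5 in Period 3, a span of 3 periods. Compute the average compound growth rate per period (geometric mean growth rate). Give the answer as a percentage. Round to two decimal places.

Growth factor = (234.5/126.1)^(1/3) = (1.859635)^(1/3) = 1.229729
Growth rate = 1.229729 − 1 = 0.229729 = 22.9729%

22.97%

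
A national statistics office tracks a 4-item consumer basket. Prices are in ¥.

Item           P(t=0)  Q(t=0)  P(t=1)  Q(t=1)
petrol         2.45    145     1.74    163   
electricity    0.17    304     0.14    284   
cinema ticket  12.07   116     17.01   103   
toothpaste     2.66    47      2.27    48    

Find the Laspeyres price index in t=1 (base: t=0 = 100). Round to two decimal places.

122.91

Laspeyres price index uses base-period quantities as weights.
ΣP(t=1)·Q(t=0) = 1.74×145 + 0.14×304 + 17.01×116 + 2.27×47 = 252.3 + 42.56 + 1973.16 + 106.69 = 2374.71
ΣP(t=0)·Q(t=0) = 2.45×145 + 0.17×304 + 12.07×116 + 2.66×47 = 355.25 + 51.68 + 1400.12 + 125.02 = 1932.07
Index = 2374.71 / 1932.07 × 100 = 122.9101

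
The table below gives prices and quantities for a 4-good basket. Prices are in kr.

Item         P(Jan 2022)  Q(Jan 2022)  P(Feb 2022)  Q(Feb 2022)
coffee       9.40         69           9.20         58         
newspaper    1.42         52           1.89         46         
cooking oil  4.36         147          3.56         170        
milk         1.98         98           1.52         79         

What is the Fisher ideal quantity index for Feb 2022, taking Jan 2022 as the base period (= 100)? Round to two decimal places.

Laspeyres component (base-period weights):
ΣP(Jan 2022)Q(Feb 2022) = 9.40×58 + 1.42×46 + 4.36×170 + 1.98×79 = 545.2 + 65.32 + 741.2 + 156.42 = 1508.14
ΣP(Jan 2022)Q(Jan 2022) = 9.40×69 + 1.42×52 + 4.36×147 + 1.98×98 = 648.6 + 73.84 + 640.92 + 194.04 = 1557.4
L = 1508.14 / 1557.4 × 100 = 96.8370
Paasche component (current-period weights):
ΣP(Feb 2022)Q(Feb 2022) = 9.20×58 + 1.89×46 + 3.56×170 + 1.52×79 = 533.6 + 86.94 + 605.2 + 120.08 = 1345.82
ΣP(Feb 2022)Q(Jan 2022) = 9.20×69 + 1.89×52 + 3.56×147 + 1.52×98 = 634.8 + 98.28 + 523.32 + 148.96 = 1405.36
P = 1345.82 / 1405.36 × 100 = 95.7634
Fisher = √(L × P) = √(96.8370 × 95.7634) = 96.2987

96.30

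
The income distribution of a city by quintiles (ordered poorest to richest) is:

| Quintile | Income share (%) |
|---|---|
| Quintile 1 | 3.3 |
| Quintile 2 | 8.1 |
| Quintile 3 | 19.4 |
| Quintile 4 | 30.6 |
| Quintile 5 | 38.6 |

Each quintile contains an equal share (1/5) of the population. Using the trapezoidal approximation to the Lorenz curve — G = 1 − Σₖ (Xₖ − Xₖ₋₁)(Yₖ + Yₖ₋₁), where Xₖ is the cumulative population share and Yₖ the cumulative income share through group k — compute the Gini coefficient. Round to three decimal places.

0.372

Cumulative income shares Yₖ: 0.0330, 0.1140, 0.3080, 0.6140, 1.0000
Σ (Xₖ−Xₖ₋₁)(Yₖ+Yₖ₋₁) = (1/5)(0.0330+0.0000) + (1/5)(0.1140+0.0330) + (1/5)(0.3080+0.1140) + (1/5)(0.6140+0.3080) + (1/5)(1.0000+0.6140)
  = 0.0066 + 0.0294 + 0.0844 + 0.1844 + 0.3228 = 0.6276
G = 1 − 0.6276 = 0.3724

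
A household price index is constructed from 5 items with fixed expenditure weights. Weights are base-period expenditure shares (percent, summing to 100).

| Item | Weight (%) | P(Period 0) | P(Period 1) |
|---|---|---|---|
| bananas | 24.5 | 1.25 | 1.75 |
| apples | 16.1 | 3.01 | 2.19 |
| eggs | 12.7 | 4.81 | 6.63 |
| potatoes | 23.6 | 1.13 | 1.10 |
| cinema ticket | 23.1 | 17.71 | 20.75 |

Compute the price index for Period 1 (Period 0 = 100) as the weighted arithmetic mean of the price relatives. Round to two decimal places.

bananas: 24.5 × (1.75/1.25) = 24.5 × 1.400000 = 34.3000
apples: 16.1 × (2.19/3.01) = 16.1 × 0.727575 = 11.7140
eggs: 12.7 × (6.63/4.81) = 12.7 × 1.378378 = 17.5054
potatoes: 23.6 × (1.10/1.13) = 23.6 × 0.973451 = 22.9735
cinema ticket: 23.1 × (20.75/17.71) = 23.1 × 1.171654 = 27.0652
Index = Σ wᵢ·(p₁ᵢ/p₀ᵢ) = 34.3000 + 11.7140 + 17.5054 + 22.9735 + 27.0652 = 113.5580

113.56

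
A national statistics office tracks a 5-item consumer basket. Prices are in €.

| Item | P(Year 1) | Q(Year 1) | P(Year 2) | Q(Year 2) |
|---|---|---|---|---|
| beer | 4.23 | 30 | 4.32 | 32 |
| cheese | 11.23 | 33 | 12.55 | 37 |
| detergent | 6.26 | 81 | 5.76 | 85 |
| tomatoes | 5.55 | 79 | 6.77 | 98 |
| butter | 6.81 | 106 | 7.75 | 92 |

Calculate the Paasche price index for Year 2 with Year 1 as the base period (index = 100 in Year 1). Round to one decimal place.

Paasche price index uses current-period quantities as weights.
ΣP(Year 2)·Q(Year 2) = 4.32×32 + 12.55×37 + 5.76×85 + 6.77×98 + 7.75×92 = 138.24 + 464.35 + 489.6 + 663.46 + 713 = 2468.65
ΣP(Year 1)·Q(Year 2) = 4.23×32 + 11.23×37 + 6.26×85 + 5.55×98 + 6.81×92 = 135.36 + 415.51 + 532.1 + 543.9 + 626.52 = 2253.39
Index = 2468.65 / 2253.39 × 100 = 109.5527

109.6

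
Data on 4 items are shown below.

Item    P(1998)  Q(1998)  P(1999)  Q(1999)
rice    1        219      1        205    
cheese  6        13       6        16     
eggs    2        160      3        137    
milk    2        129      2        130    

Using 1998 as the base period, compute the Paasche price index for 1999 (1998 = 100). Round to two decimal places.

Paasche price index uses current-period quantities as weights.
ΣP(1999)·Q(1999) = 1×205 + 6×16 + 3×137 + 2×130 = 205 + 96 + 411 + 260 = 972
ΣP(1998)·Q(1999) = 1×205 + 6×16 + 2×137 + 2×130 = 205 + 96 + 274 + 260 = 835
Index = 972 / 835 × 100 = 116.4072

116.41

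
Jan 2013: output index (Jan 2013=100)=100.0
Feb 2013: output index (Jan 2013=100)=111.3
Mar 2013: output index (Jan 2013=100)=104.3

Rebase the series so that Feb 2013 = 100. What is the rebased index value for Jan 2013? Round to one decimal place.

Rebased(Jan 2013) = 100.0 / 111.3 × 100 = 89.8473

89.8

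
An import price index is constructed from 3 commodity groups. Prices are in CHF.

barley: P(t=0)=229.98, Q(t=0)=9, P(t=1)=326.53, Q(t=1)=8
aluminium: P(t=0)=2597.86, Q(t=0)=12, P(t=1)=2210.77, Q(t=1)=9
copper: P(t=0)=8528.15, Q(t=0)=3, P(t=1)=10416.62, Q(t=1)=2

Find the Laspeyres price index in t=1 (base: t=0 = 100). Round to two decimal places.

Laspeyres price index uses base-period quantities as weights.
ΣP(t=1)·Q(t=0) = 326.53×9 + 2210.77×12 + 10416.62×3 = 2938.77 + 26529.24 + 31249.86 = 60717.87
ΣP(t=0)·Q(t=0) = 229.98×9 + 2597.86×12 + 8528.15×3 = 2069.82 + 31174.32 + 25584.45 = 58828.59
Index = 60717.87 / 58828.59 × 100 = 103.2115

103.21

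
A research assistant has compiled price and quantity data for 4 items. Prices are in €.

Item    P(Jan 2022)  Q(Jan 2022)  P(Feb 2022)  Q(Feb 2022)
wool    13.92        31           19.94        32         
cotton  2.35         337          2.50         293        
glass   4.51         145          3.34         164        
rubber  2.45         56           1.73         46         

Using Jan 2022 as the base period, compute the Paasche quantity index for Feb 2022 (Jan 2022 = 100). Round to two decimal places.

Paasche quantity index uses current-period prices as weights.
ΣP(Feb 2022)·Q(Feb 2022) = 19.94×32 + 2.50×293 + 3.34×164 + 1.73×46 = 638.08 + 732.5 + 547.76 + 79.58 = 1997.92
ΣP(Feb 2022)·Q(Jan 2022) = 19.94×31 + 2.50×337 + 3.34×145 + 1.73×56 = 618.14 + 842.5 + 484.3 + 96.88 = 2041.82
Index = 1997.92 / 2041.82 × 100 = 97.8500

97.85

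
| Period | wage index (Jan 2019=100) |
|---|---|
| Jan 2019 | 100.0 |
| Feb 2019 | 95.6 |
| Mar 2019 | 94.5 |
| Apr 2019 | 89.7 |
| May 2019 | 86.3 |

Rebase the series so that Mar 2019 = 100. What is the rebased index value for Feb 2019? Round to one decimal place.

Rebased(Feb 2019) = 95.6 / 94.5 × 100 = 101.1640

101.2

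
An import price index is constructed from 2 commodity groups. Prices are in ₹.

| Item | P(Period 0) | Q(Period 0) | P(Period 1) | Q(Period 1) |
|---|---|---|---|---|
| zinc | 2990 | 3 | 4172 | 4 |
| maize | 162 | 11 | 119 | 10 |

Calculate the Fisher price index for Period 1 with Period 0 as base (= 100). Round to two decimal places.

Laspeyres component (base-period weights):
ΣP(Period 1)Q(Period 0) = 4172×3 + 119×11 = 12516 + 1309 = 13825
ΣP(Period 0)Q(Period 0) = 2990×3 + 162×11 = 8970 + 1782 = 10752
L = 13825 / 10752 × 100 = 128.5807
Paasche component (current-period weights):
ΣP(Period 1)Q(Period 1) = 4172×4 + 119×10 = 16688 + 1190 = 17878
ΣP(Period 0)Q(Period 1) = 2990×4 + 162×10 = 11960 + 1620 = 13580
P = 17878 / 13580 × 100 = 131.6495
Fisher = √(L × P) = √(128.5807 × 131.6495) = 130.1061

130.11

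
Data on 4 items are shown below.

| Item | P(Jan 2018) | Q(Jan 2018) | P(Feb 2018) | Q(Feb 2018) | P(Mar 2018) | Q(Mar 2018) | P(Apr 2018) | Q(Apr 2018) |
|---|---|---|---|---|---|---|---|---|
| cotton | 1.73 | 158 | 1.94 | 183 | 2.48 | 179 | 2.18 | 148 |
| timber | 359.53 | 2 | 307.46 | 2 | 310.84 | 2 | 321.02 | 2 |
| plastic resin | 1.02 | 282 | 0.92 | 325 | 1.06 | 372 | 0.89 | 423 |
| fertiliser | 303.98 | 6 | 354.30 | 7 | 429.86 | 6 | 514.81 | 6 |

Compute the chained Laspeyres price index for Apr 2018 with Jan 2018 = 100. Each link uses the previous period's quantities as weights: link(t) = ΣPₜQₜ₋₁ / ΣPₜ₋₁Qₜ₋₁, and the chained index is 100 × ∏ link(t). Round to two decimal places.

Link Jan 2018→Feb 2018:
ΣP(Feb 2018)Q(Jan 2018) = 1.94×158 + 307.46×2 + 0.92×282 + 354.30×6 = 306.52 + 614.92 + 259.44 + 2125.8 = 3306.68
ΣP(Jan 2018)Q(Jan 2018) = 1.73×158 + 359.53×2 + 1.02×282 + 303.98×6 = 273.34 + 719.06 + 287.64 + 1823.88 = 3103.92
link = 3306.68/3103.92 = 1.065324
Link Feb 2018→Mar 2018:
ΣP(Mar 2018)Q(Feb 2018) = 2.48×183 + 310.84×2 + 1.06×325 + 429.86×7 = 453.84 + 621.68 + 344.5 + 3009.02 = 4429.04
ΣP(Feb 2018)Q(Feb 2018) = 1.94×183 + 307.46×2 + 0.92×325 + 354.30×7 = 355.02 + 614.92 + 299 + 2480.1 = 3749.04
link = 4429.04/3749.04 = 1.181380
Link Mar 2018→Apr 2018:
ΣP(Apr 2018)Q(Mar 2018) = 2.18×179 + 321.02×2 + 0.89×372 + 514.81×6 = 390.22 + 642.04 + 331.08 + 3088.86 = 4452.2
ΣP(Mar 2018)Q(Mar 2018) = 2.48×179 + 310.84×2 + 1.06×372 + 429.86×6 = 443.92 + 621.68 + 394.32 + 2579.16 = 4039.08
link = 4452.2/4039.08 = 1.102281
Chained index = 100 × 1.065324 × 1.181380 × 1.102281 = 138.7278

138.73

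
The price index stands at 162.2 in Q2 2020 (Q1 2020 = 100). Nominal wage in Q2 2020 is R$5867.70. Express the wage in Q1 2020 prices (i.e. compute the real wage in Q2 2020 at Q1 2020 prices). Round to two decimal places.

Real = Nominal ÷ (Index/100) = 5867.70 ÷ (162.2/100)
     = 5867.70 ÷ 1.622 = 3617.5709

3617.57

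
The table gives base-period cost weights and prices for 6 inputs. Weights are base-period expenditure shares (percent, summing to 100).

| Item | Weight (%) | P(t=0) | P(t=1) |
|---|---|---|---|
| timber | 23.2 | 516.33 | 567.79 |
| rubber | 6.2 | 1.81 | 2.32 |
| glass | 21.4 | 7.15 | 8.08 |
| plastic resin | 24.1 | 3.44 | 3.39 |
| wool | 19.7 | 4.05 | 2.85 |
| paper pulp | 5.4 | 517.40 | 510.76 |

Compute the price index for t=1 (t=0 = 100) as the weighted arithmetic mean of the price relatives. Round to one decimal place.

100.6

timber: 23.2 × (567.79/516.33) = 23.2 × 1.099665 = 25.5122
rubber: 6.2 × (2.32/1.81) = 6.2 × 1.281768 = 7.9470
glass: 21.4 × (8.08/7.15) = 21.4 × 1.130070 = 24.1835
plastic resin: 24.1 × (3.39/3.44) = 24.1 × 0.985465 = 23.7497
wool: 19.7 × (2.85/4.05) = 19.7 × 0.703704 = 13.8630
paper pulp: 5.4 × (510.76/517.40) = 5.4 × 0.987167 = 5.3307
Index = Σ wᵢ·(p₁ᵢ/p₀ᵢ) = 25.5122 + 7.9470 + 24.1835 + 23.7497 + 13.8630 + 5.3307 = 100.5861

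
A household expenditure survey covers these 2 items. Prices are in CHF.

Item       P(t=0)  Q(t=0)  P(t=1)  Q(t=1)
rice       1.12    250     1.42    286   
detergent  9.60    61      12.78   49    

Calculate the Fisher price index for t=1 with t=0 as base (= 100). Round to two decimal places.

Laspeyres component (base-period weights):
ΣP(t=1)Q(t=0) = 1.42×250 + 12.78×61 = 355 + 779.58 = 1134.58
ΣP(t=0)Q(t=0) = 1.12×250 + 9.60×61 = 280 + 585.6 = 865.6
L = 1134.58 / 865.6 × 100 = 131.0744
Paasche component (current-period weights):
ΣP(t=1)Q(t=1) = 1.42×286 + 12.78×49 = 406.12 + 626.22 = 1032.34
ΣP(t=0)Q(t=1) = 1.12×286 + 9.60×49 = 320.32 + 470.4 = 790.72
P = 1032.34 / 790.72 × 100 = 130.5570
Fisher = √(L × P) = √(131.0744 × 130.5570) = 130.8154

130.82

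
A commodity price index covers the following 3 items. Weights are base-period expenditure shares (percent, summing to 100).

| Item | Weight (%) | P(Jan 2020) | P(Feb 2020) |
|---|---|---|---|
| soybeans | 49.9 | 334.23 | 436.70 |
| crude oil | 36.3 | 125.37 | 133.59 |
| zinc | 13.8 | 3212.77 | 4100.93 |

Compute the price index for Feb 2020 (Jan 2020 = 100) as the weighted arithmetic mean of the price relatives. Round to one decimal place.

soybeans: 49.9 × (436.70/334.23) = 49.9 × 1.306585 = 65.1986
crude oil: 36.3 × (133.59/125.37) = 36.3 × 1.065566 = 38.6800
zinc: 13.8 × (4100.93/3212.77) = 13.8 × 1.276447 = 17.6150
Index = Σ wᵢ·(p₁ᵢ/p₀ᵢ) = 65.1986 + 38.6800 + 17.6150 = 121.4936

121.5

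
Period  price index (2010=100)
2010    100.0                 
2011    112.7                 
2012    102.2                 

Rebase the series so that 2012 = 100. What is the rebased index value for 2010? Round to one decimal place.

Rebased(2010) = 100.0 / 102.2 × 100 = 97.8474

97.8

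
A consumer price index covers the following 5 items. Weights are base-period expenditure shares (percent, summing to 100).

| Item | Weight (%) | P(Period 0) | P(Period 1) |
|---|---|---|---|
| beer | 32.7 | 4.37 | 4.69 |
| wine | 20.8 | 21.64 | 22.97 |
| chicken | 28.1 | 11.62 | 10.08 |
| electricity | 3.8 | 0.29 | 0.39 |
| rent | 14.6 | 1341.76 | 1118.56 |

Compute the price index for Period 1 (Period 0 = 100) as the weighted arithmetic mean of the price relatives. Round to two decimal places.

98.83

beer: 32.7 × (4.69/4.37) = 32.7 × 1.073227 = 35.0945
wine: 20.8 × (22.97/21.64) = 20.8 × 1.061460 = 22.0784
chicken: 28.1 × (10.08/11.62) = 28.1 × 0.867470 = 24.3759
electricity: 3.8 × (0.39/0.29) = 3.8 × 1.344828 = 5.1103
rent: 14.6 × (1118.56/1341.76) = 14.6 × 0.833651 = 12.1713
Index = Σ wᵢ·(p₁ᵢ/p₀ᵢ) = 35.0945 + 22.0784 + 24.3759 + 5.1103 + 12.1713 = 98.8304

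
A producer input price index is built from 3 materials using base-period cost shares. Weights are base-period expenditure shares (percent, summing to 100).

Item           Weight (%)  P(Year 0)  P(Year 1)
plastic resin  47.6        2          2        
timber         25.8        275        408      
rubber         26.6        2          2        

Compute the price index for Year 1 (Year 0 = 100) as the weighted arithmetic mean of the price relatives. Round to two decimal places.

plastic resin: 47.6 × (2/2) = 47.6 × 1.000000 = 47.6000
timber: 25.8 × (408/275) = 25.8 × 1.483636 = 38.2778
rubber: 26.6 × (2/2) = 26.6 × 1.000000 = 26.6000
Index = Σ wᵢ·(p₁ᵢ/p₀ᵢ) = 47.6000 + 38.2778 + 26.6000 = 112.4778

112.48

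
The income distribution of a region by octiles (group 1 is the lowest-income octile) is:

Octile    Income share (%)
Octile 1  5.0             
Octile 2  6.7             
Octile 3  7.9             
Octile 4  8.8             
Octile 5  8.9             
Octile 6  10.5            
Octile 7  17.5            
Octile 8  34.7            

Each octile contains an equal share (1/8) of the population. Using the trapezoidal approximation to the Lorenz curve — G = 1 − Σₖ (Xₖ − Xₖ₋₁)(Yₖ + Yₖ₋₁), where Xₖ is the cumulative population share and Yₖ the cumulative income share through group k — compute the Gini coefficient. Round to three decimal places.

0.337

Cumulative income shares Yₖ: 0.0500, 0.1170, 0.1960, 0.2840, 0.3730, 0.4780, 0.6530, 1.0000
Σ (Xₖ−Xₖ₋₁)(Yₖ+Yₖ₋₁) = (1/8)(0.0500+0.0000) + (1/8)(0.1170+0.0500) + (1/8)(0.1960+0.1170) + (1/8)(0.2840+0.1960) + (1/8)(0.3730+0.2840) + (1/8)(0.4780+0.3730) + (1/8)(0.6530+0.4780) + (1/8)(1.0000+0.6530)
  = 0.0063 + 0.0209 + 0.0391 + 0.0600 + 0.0821 + 0.1064 + 0.1414 + 0.2066 = 0.6628
G = 1 − 0.6628 = 0.3372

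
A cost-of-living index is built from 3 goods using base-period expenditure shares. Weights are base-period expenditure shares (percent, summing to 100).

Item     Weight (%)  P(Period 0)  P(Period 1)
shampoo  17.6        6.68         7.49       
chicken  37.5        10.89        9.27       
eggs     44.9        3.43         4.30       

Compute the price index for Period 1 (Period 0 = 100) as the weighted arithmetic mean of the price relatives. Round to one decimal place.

107.9

shampoo: 17.6 × (7.49/6.68) = 17.6 × 1.121257 = 19.7341
chicken: 37.5 × (9.27/10.89) = 37.5 × 0.851240 = 31.9215
eggs: 44.9 × (4.30/3.43) = 44.9 × 1.253644 = 56.2886
Index = Σ wᵢ·(p₁ᵢ/p₀ᵢ) = 19.7341 + 31.9215 + 56.2886 = 107.9442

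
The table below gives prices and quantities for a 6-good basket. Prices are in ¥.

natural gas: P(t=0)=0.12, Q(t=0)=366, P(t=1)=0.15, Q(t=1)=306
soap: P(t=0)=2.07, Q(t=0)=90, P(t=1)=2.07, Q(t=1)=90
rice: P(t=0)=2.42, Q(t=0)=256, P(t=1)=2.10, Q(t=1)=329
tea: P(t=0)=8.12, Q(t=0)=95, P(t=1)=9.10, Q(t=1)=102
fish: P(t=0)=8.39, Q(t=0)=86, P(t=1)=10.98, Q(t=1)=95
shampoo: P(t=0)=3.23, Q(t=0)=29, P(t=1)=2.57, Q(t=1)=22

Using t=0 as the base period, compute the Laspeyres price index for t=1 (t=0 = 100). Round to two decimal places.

Laspeyres price index uses base-period quantities as weights.
ΣP(t=1)·Q(t=0) = 0.15×366 + 2.07×90 + 2.10×256 + 9.10×95 + 10.98×86 + 2.57×29 = 54.9 + 186.3 + 537.6 + 864.5 + 944.28 + 74.53 = 2662.11
ΣP(t=0)·Q(t=0) = 0.12×366 + 2.07×90 + 2.42×256 + 8.12×95 + 8.39×86 + 3.23×29 = 43.92 + 186.3 + 619.52 + 771.4 + 721.54 + 93.67 = 2436.35
Index = 2662.11 / 2436.35 × 100 = 109.2663

109.27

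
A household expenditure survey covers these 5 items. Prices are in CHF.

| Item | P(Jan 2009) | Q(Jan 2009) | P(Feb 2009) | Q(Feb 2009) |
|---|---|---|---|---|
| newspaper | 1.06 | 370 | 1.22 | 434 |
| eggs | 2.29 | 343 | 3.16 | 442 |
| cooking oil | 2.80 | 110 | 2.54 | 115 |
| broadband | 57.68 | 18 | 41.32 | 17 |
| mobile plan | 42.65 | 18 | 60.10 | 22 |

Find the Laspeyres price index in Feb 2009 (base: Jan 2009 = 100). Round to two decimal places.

110.59

Laspeyres price index uses base-period quantities as weights.
ΣP(Feb 2009)·Q(Jan 2009) = 1.22×370 + 3.16×343 + 2.54×110 + 41.32×18 + 60.10×18 = 451.4 + 1083.88 + 279.4 + 743.76 + 1081.8 = 3640.24
ΣP(Jan 2009)·Q(Jan 2009) = 1.06×370 + 2.29×343 + 2.80×110 + 57.68×18 + 42.65×18 = 392.2 + 785.47 + 308 + 1038.24 + 767.7 = 3291.61
Index = 3640.24 / 3291.61 × 100 = 110.5915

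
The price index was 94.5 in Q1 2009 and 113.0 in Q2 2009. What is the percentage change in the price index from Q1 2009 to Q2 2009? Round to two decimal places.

19.58%

Change = (113.0 − 94.5) / 94.5 × 100
       = 18.5 / 94.5 × 100 = 19.5767%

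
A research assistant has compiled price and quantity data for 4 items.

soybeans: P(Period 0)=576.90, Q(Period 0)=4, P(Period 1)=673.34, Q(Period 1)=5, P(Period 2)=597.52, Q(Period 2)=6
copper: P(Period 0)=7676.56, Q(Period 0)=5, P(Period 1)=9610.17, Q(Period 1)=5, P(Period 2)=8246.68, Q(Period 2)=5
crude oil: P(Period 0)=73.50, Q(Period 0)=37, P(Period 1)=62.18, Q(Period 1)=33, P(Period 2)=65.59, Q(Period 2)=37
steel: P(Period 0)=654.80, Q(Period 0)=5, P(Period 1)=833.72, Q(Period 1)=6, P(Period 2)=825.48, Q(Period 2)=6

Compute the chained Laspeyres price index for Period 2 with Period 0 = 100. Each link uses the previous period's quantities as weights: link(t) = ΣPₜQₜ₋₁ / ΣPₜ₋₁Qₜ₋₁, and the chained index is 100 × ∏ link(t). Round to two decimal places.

Link Period 0→Period 1:
ΣP(Period 1)Q(Period 0) = 673.34×4 + 9610.17×5 + 62.18×37 + 833.72×5 = 2693.36 + 48050.85 + 2300.66 + 4168.6 = 57213.47
ΣP(Period 0)Q(Period 0) = 576.90×4 + 7676.56×5 + 73.50×37 + 654.80×5 = 2307.6 + 38382.8 + 2719.5 + 3274 = 46683.9
link = 57213.47/46683.9 = 1.225550
Link Period 1→Period 2:
ΣP(Period 2)Q(Period 1) = 597.52×5 + 8246.68×5 + 65.59×33 + 825.48×6 = 2987.6 + 41233.4 + 2164.47 + 4952.88 = 51338.35
ΣP(Period 1)Q(Period 1) = 673.34×5 + 9610.17×5 + 62.18×33 + 833.72×6 = 3366.7 + 48050.85 + 2051.94 + 5002.32 = 58471.81
link = 51338.35/58471.81 = 0.878002
Chained index = 100 × 1.225550 × 0.878002 = 107.6035

107.60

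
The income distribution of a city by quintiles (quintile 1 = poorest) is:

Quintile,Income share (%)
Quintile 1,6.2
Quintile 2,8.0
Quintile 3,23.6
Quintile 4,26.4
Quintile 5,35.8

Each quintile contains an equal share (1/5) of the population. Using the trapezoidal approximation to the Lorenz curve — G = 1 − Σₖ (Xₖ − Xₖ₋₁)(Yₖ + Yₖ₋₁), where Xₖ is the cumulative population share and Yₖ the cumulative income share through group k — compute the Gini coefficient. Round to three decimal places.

0.310

Cumulative income shares Yₖ: 0.0620, 0.1420, 0.3780, 0.6420, 1.0000
Σ (Xₖ−Xₖ₋₁)(Yₖ+Yₖ₋₁) = (1/5)(0.0620+0.0000) + (1/5)(0.1420+0.0620) + (1/5)(0.3780+0.1420) + (1/5)(0.6420+0.3780) + (1/5)(1.0000+0.6420)
  = 0.0124 + 0.0408 + 0.1040 + 0.2040 + 0.3284 = 0.6896
G = 1 − 0.6896 = 0.3104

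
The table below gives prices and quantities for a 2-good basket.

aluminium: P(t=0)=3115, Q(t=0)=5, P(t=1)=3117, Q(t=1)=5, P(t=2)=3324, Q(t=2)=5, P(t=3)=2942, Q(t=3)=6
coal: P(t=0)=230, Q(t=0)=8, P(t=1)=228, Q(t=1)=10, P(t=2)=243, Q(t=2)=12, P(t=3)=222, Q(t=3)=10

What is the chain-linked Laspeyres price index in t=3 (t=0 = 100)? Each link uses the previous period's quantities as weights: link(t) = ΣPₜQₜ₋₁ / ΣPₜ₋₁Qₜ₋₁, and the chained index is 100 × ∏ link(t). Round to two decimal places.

Link t=0→t=1:
ΣP(t=1)Q(t=0) = 3117×5 + 228×8 = 15585 + 1824 = 17409
ΣP(t=0)Q(t=0) = 3115×5 + 230×8 = 15575 + 1840 = 17415
link = 17409/17415 = 0.999655
Link t=1→t=2:
ΣP(t=2)Q(t=1) = 3324×5 + 243×10 = 16620 + 2430 = 19050
ΣP(t=1)Q(t=1) = 3117×5 + 228×10 = 15585 + 2280 = 17865
link = 19050/17865 = 1.066331
Link t=2→t=3:
ΣP(t=3)Q(t=2) = 2942×5 + 222×12 = 14710 + 2664 = 17374
ΣP(t=2)Q(t=2) = 3324×5 + 243×12 = 16620 + 2916 = 19536
link = 17374/19536 = 0.889333
Chained index = 100 × 0.999655 × 1.066331 × 0.889333 = 94.7996

94.80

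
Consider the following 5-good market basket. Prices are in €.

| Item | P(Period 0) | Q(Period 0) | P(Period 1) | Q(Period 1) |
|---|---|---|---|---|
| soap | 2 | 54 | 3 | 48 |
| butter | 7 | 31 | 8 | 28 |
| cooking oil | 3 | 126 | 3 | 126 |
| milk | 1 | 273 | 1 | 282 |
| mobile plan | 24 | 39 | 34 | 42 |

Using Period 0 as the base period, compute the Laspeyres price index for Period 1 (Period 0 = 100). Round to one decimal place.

Laspeyres price index uses base-period quantities as weights.
ΣP(Period 1)·Q(Period 0) = 3×54 + 8×31 + 3×126 + 1×273 + 34×39 = 162 + 248 + 378 + 273 + 1326 = 2387
ΣP(Period 0)·Q(Period 0) = 2×54 + 7×31 + 3×126 + 1×273 + 24×39 = 108 + 217 + 378 + 273 + 936 = 1912
Index = 2387 / 1912 × 100 = 124.8431

124.8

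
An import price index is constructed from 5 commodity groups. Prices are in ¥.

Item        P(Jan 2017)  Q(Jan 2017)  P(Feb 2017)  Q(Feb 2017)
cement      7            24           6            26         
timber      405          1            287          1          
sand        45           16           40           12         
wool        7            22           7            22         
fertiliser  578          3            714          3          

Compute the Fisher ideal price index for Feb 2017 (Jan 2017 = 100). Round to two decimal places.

106.31

Laspeyres component (base-period weights):
ΣP(Feb 2017)Q(Jan 2017) = 6×24 + 287×1 + 40×16 + 7×22 + 714×3 = 144 + 287 + 640 + 154 + 2142 = 3367
ΣP(Jan 2017)Q(Jan 2017) = 7×24 + 405×1 + 45×16 + 7×22 + 578×3 = 168 + 405 + 720 + 154 + 1734 = 3181
L = 3367 / 3181 × 100 = 105.8472
Paasche component (current-period weights):
ΣP(Feb 2017)Q(Feb 2017) = 6×26 + 287×1 + 40×12 + 7×22 + 714×3 = 156 + 287 + 480 + 154 + 2142 = 3219
ΣP(Jan 2017)Q(Feb 2017) = 7×26 + 405×1 + 45×12 + 7×22 + 578×3 = 182 + 405 + 540 + 154 + 1734 = 3015
P = 3219 / 3015 × 100 = 106.7662
Fisher = √(L × P) = √(105.8472 × 106.7662) = 106.3057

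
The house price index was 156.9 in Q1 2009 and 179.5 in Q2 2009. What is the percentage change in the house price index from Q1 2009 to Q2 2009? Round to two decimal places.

14.40%

Change = (179.5 − 156.9) / 156.9 × 100
       = 22.6 / 156.9 × 100 = 14.4041%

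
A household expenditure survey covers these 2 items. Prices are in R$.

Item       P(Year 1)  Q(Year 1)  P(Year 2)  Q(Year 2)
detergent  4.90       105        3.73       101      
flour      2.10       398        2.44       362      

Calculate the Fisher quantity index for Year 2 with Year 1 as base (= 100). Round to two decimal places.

92.70

Laspeyres component (base-period weights):
ΣP(Year 1)Q(Year 2) = 4.90×101 + 2.10×362 = 494.9 + 760.2 = 1255.1
ΣP(Year 1)Q(Year 1) = 4.90×105 + 2.10×398 = 514.5 + 835.8 = 1350.3
L = 1255.1 / 1350.3 × 100 = 92.9497
Paasche component (current-period weights):
ΣP(Year 2)Q(Year 2) = 3.73×101 + 2.44×362 = 376.73 + 883.28 = 1260.01
ΣP(Year 2)Q(Year 1) = 3.73×105 + 2.44×398 = 391.65 + 971.12 = 1362.77
P = 1260.01 / 1362.77 × 100 = 92.4595
Fisher = √(L × P) = √(92.9497 × 92.4595) = 92.7043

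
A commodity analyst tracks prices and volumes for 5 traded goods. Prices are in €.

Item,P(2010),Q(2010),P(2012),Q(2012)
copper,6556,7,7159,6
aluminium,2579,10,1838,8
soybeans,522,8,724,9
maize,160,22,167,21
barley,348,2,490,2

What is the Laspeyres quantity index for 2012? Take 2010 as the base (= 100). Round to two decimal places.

Laspeyres quantity index uses base-period prices as weights.
ΣP(2010)·Q(2012) = 6556×6 + 2579×8 + 522×9 + 160×21 + 348×2 = 39336 + 20632 + 4698 + 3360 + 696 = 68722
ΣP(2010)·Q(2010) = 6556×7 + 2579×10 + 522×8 + 160×22 + 348×2 = 45892 + 25790 + 4176 + 3520 + 696 = 80074
Index = 68722 / 80074 × 100 = 85.8231

85.82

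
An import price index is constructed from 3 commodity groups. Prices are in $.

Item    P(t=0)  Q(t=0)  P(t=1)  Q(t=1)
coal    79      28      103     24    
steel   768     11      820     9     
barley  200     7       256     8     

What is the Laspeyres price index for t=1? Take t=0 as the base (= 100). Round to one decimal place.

Laspeyres price index uses base-period quantities as weights.
ΣP(t=1)·Q(t=0) = 103×28 + 820×11 + 256×7 = 2884 + 9020 + 1792 = 13696
ΣP(t=0)·Q(t=0) = 79×28 + 768×11 + 200×7 = 2212 + 8448 + 1400 = 12060
Index = 13696 / 12060 × 100 = 113.5655

113.6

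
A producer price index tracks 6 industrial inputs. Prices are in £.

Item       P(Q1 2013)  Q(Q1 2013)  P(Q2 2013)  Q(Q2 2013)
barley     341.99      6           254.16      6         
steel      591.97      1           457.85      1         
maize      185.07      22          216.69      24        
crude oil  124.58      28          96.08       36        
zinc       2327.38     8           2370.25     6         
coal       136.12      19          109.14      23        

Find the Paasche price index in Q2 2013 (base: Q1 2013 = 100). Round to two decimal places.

95.49

Paasche price index uses current-period quantities as weights.
ΣP(Q2 2013)·Q(Q2 2013) = 254.16×6 + 457.85×1 + 216.69×24 + 96.08×36 + 2370.25×6 + 109.14×23 = 1524.96 + 457.85 + 5200.56 + 3458.88 + 14221.5 + 2510.22 = 27373.97
ΣP(Q1 2013)·Q(Q2 2013) = 341.99×6 + 591.97×1 + 185.07×24 + 124.58×36 + 2327.38×6 + 136.12×23 = 2051.94 + 591.97 + 4441.68 + 4484.88 + 13964.28 + 3130.76 = 28665.51
Index = 27373.97 / 28665.51 × 100 = 95.4944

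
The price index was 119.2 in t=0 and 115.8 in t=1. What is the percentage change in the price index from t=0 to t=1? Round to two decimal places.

Change = (115.8 − 119.2) / 119.2 × 100
       = -3.4 / 119.2 × 100 = -2.8523%

-2.85%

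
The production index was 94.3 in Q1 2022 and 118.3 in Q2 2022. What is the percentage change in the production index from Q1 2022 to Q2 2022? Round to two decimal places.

Change = (118.3 − 94.3) / 94.3 × 100
       = 24.0 / 94.3 × 100 = 25.4507%

25.45%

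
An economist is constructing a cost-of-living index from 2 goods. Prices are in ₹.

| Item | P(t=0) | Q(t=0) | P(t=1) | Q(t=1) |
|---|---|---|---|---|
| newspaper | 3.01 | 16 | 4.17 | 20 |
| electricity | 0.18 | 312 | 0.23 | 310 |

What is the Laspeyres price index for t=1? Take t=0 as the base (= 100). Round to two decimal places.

132.75

Laspeyres price index uses base-period quantities as weights.
ΣP(t=1)·Q(t=0) = 4.17×16 + 0.23×312 = 66.72 + 71.76 = 138.48
ΣP(t=0)·Q(t=0) = 3.01×16 + 0.18×312 = 48.16 + 56.16 = 104.32
Index = 138.48 / 104.32 × 100 = 132.7454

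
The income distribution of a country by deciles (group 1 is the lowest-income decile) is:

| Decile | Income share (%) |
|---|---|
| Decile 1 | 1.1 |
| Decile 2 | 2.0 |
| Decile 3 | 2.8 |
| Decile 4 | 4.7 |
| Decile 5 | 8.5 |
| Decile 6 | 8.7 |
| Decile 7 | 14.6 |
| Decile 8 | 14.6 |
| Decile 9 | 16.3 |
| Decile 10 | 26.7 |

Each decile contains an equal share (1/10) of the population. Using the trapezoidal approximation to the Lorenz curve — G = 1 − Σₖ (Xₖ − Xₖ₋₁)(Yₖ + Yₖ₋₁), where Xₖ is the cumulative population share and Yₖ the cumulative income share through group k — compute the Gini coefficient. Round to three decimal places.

0.419

Cumulative income shares Yₖ: 0.0110, 0.0310, 0.0590, 0.1060, 0.1910, 0.2780, 0.4240, 0.5700, 0.7330, 1.0000
Σ (Xₖ−Xₖ₋₁)(Yₖ+Yₖ₋₁) = (1/10)(0.0110+0.0000) + (1/10)(0.0310+0.0110) + (1/10)(0.0590+0.0310) + (1/10)(0.1060+0.0590) + (1/10)(0.1910+0.1060) + (1/10)(0.2780+0.1910) + (1/10)(0.4240+0.2780) + (1/10)(0.5700+0.4240) + (1/10)(0.7330+0.5700) + (1/10)(1.0000+0.7330)
  = 0.0011 + 0.0042 + 0.0090 + 0.0165 + 0.0297 + 0.0469 + 0.0702 + 0.0994 + 0.1303 + 0.1733 = 0.5806
G = 1 − 0.5806 = 0.4194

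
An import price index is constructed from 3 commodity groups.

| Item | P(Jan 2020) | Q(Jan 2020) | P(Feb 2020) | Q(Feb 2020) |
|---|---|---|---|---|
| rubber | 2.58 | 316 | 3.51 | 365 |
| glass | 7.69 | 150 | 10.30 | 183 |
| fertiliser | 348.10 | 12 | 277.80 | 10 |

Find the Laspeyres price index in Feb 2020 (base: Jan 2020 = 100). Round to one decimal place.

Laspeyres price index uses base-period quantities as weights.
ΣP(Feb 2020)·Q(Jan 2020) = 3.51×316 + 10.30×150 + 277.80×12 = 1109.16 + 1545 + 3333.6 = 5987.76
ΣP(Jan 2020)·Q(Jan 2020) = 2.58×316 + 7.69×150 + 348.10×12 = 815.28 + 1153.5 + 4177.2 = 6145.98
Index = 5987.76 / 6145.98 × 100 = 97.4256

97.4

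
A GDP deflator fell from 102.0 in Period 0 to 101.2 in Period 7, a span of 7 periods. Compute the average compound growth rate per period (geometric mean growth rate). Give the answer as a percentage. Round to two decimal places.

Growth factor = (101.2/102.0)^(1/7) = (0.992157)^(1/7) = 0.998876
Growth rate = 0.998876 − 1 = -0.001124 = -0.1124%

-0.11%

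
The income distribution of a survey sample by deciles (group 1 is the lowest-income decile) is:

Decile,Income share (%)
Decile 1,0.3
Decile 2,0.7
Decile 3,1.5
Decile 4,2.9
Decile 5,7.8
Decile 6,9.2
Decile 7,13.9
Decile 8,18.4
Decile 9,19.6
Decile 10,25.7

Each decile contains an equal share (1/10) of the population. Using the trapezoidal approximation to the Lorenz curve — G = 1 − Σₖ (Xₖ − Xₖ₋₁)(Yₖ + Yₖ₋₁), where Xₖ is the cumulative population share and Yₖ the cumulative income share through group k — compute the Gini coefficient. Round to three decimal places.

0.480

Cumulative income shares Yₖ: 0.0030, 0.0100, 0.0250, 0.0540, 0.1320, 0.2240, 0.3630, 0.5470, 0.7430, 1.0000
Σ (Xₖ−Xₖ₋₁)(Yₖ+Yₖ₋₁) = (1/10)(0.0030+0.0000) + (1/10)(0.0100+0.0030) + (1/10)(0.0250+0.0100) + (1/10)(0.0540+0.0250) + (1/10)(0.1320+0.0540) + (1/10)(0.2240+0.1320) + (1/10)(0.3630+0.2240) + (1/10)(0.5470+0.3630) + (1/10)(0.7430+0.5470) + (1/10)(1.0000+0.7430)
  = 0.0003 + 0.0013 + 0.0035 + 0.0079 + 0.0186 + 0.0356 + 0.0587 + 0.0910 + 0.1290 + 0.1743 = 0.5202
G = 1 − 0.5202 = 0.4798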